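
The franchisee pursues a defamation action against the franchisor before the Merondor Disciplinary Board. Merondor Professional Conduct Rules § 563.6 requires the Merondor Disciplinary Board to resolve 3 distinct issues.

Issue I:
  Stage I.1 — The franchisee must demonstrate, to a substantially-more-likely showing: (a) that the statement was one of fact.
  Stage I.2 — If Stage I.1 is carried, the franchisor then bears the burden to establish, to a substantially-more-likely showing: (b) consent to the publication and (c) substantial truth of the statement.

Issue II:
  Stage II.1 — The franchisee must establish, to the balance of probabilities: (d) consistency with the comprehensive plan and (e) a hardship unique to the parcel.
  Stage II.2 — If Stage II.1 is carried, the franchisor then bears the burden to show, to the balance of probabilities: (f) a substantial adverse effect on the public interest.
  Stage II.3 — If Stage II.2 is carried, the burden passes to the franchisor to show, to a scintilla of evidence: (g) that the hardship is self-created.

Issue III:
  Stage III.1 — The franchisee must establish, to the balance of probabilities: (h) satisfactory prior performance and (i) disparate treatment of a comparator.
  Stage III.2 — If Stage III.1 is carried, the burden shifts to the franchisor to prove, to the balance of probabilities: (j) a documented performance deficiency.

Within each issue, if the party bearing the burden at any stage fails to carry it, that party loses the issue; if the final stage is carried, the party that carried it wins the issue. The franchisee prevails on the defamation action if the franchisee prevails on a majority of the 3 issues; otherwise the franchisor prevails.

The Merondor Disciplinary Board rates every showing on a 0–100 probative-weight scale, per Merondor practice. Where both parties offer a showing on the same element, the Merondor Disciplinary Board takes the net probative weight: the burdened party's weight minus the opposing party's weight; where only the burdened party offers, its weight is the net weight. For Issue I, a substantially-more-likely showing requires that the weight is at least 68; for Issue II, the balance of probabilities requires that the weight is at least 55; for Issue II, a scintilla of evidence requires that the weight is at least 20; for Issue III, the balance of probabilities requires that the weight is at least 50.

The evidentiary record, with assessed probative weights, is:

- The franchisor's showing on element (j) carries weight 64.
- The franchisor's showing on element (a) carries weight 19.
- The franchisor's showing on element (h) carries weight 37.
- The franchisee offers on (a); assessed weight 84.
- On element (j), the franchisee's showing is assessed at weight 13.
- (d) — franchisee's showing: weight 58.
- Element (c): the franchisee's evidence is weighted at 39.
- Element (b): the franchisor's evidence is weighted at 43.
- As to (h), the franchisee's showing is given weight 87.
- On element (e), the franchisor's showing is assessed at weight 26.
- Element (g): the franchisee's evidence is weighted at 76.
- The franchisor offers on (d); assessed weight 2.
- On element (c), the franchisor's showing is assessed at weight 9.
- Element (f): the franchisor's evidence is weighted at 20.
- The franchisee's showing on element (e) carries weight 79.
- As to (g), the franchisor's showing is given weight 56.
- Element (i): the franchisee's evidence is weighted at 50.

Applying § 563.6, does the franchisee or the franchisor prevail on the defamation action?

franchisor

— Issue I —
At Stage I.1 the franchisee must meet a substantially-more-likely showing (weight is at least 68): on (a) the weight is 84 less the opposing 19 gives net 65, which does not reach 68, so (a) does not meet the standard.
  Not every element is met, so the franchisee fails to carry Stage I.1.
So the franchisor prevails on this issue.
— Issue II —
Stage II.1 — burden on franchisee; standard: the balance of probabilities (weight is at least 55).
    (d): 58 − 2 = 56 ≥ 55 [met]
    (e): 79 − 26 = 53 < 55 [not met]
  Stage II.1 not carried; the franchisee fails its burden.
The franchisor prevails on this issue.
— Issue III —
At Stage III.1 the franchisee must meet the balance of probabilities (weight is at least 50): on (h) the weight is 87 less the opposing 37 gives net 50, which does reach 50, so (h) meets the standard; on (i) the weight is 50, which does reach 50, so (i) meets the standard.
  The franchisee carries Stage III.1; the franchisor now bears the burden.
At Stage III.2 the franchisor must meet the balance of probabilities (weight is at least 50): on (j) the weight is 64 less the opposing 13 gives net 51, ≥ 50, so (j) meets the standard.
  All elements met at the final stage.
Every stage carried; the franchisor prevails on this issue.
Per-issue: Issue I → franchisor; Issue II → franchisor; Issue III → franchisor. The franchisee must prevail on a majority of issues; overall, the franchisor prevails.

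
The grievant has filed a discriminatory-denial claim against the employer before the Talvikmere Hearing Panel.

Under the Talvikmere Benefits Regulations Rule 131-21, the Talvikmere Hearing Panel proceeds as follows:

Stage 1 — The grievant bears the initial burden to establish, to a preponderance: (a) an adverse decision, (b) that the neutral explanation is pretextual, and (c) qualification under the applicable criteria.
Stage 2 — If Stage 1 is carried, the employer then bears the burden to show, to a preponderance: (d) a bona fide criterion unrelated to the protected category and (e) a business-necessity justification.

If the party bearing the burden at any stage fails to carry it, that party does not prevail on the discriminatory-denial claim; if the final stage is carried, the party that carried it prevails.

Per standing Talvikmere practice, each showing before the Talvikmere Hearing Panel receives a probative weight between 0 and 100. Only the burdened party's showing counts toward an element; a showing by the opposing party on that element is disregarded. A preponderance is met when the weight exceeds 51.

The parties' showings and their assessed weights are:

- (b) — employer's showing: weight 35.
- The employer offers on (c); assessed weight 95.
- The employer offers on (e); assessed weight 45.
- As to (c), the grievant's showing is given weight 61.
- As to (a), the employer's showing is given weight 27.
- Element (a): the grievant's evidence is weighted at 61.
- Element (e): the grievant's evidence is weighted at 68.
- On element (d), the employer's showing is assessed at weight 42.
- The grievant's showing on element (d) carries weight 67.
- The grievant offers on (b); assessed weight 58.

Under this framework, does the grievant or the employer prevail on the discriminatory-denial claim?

Stage 1 — burden on grievant; standard: a preponderance (weight exceeds 51).
    (a): 61 (employer's 27 disregarded) > 51 [met]
    (b): 58 (employer's 35 disregarded) > 51 [met]
    (c): 61 (employer's 95 disregarded) > 51 [met]
  The grievant carries Stage 1; the employer now bears the burden.
Stage 2 — burden on employer; standard: a preponderance (weight exceeds 51).
    (d): 42 (grievant's 67 disregarded) ≤ 51 [not met]
    (e): 45 (grievant's 68 disregarded) ≤ 51 [not met]
  The employer does not carry Stage 2.
So the grievant prevails.

grievant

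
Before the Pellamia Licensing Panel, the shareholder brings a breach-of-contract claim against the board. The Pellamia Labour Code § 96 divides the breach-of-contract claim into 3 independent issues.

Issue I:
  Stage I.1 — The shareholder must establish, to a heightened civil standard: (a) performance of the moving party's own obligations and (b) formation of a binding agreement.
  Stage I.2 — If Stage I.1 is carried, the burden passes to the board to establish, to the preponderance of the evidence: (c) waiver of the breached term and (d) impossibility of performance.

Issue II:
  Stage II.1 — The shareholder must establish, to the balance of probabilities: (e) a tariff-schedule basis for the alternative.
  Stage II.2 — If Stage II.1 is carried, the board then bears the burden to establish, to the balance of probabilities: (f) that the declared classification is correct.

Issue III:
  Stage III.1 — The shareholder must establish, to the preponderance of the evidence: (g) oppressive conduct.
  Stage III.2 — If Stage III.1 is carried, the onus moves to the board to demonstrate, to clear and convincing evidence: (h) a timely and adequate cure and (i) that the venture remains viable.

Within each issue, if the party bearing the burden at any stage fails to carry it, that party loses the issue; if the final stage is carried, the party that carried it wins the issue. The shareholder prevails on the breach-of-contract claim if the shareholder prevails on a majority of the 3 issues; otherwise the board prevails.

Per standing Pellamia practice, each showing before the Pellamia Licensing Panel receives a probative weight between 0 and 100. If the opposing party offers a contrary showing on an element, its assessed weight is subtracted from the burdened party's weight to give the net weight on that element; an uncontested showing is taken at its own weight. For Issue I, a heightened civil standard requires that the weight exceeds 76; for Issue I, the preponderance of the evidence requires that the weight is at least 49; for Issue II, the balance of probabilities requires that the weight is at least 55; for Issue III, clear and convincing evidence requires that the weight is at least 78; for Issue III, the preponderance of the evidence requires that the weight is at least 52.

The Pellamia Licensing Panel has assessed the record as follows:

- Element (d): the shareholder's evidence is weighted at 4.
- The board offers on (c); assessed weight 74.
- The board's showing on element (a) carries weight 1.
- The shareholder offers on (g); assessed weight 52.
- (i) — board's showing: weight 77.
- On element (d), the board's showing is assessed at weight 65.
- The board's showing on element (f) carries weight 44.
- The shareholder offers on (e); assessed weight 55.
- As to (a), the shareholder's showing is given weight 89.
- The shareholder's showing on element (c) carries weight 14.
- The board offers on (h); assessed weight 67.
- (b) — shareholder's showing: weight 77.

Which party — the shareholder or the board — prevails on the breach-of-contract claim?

shareholder

— Issue I —
Stage I.1 (shareholder, a heightened civil standard, weight exceeds 76): (a) net 89−1=88 > 76 — meets; (b) 77 > 76 — meets.
  Stage I.1 is satisfied; the onus moves to the board.
Stage I.2 (board, the preponderance of the evidence, weight is at least 49): (c) net 74−14=60 ≥ 49 — meets; (d) net 65−4=61 ≥ 49 — meets.
  The board carries the last stage.
All stages carried — the board prevails on this issue.
— Issue II —
Stage II.1 (shareholder, the balance of probabilities, weight is at least 55): (e) 55 ≥ 55 — meets.
  Stage II.1 carried; the burden shifts to the board.
Stage II.2 (board, the balance of probabilities, weight is at least 55): (f) 44 < 55 — fails.
  Stage II.2 not carried; the board fails its burden.
The shareholder prevails on this issue.
— Issue III —
At Stage III.1 the shareholder must meet the preponderance of the evidence (weight is at least 52): on (g) the weight is 52, ≥ 52, so (g) meets the standard.
  The shareholder carries Stage III.1; the board now bears the burden.
At Stage III.2 the board must meet clear and convincing evidence (weight is at least 78): on (h) the weight is 67, < 78, so (h) does not meet the standard; on (i) the weight is 77, which does not reach 78, so (i) does not meet the standard.
  The board does not carry Stage III.2.
The analysis ends at Stage III.2; the shareholder prevails on this issue.
Per-issue: Issue I → board; Issue II → shareholder; Issue III → shareholder. The shareholder must prevail on a majority of issues; overall, the shareholder prevails.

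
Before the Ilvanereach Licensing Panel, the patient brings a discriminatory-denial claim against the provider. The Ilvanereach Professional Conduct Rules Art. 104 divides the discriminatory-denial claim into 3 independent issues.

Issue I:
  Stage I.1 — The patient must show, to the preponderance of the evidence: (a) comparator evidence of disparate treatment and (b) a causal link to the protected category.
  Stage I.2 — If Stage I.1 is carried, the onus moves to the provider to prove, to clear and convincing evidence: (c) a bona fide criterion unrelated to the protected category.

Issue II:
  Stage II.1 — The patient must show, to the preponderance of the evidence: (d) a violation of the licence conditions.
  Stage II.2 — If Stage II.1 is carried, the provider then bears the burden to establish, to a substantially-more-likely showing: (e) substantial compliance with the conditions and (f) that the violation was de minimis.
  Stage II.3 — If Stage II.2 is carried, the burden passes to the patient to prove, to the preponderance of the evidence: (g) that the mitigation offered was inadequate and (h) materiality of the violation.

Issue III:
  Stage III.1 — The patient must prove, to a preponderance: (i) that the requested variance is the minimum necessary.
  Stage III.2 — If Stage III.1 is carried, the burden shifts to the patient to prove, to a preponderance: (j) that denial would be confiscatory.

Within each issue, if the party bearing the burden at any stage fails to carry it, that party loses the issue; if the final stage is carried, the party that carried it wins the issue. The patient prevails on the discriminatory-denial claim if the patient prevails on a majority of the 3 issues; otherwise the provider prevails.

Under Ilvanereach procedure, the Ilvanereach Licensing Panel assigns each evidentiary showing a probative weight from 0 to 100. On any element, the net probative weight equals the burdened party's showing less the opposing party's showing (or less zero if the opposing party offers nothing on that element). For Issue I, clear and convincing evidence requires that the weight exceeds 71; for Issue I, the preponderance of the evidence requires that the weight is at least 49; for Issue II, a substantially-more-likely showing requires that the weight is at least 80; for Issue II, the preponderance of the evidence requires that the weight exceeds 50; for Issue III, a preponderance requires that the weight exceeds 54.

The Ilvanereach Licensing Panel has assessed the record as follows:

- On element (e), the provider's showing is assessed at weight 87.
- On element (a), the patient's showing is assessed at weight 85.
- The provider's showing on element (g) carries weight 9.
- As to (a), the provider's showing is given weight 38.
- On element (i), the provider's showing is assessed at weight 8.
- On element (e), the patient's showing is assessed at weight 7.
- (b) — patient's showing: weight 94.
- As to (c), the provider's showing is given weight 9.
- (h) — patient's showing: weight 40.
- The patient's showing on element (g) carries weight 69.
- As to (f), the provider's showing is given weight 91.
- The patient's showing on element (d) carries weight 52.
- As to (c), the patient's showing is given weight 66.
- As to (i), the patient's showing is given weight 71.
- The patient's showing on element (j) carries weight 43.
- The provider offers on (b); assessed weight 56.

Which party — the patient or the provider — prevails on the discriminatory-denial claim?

— Issue I —
At Stage I.1 the patient must meet the preponderance of the evidence (weight is at least 49): on (a) the weight is 85 less the opposing 38 gives net 47, < 49, so (a) does not meet the standard; on (b) the weight is 94 less the opposing 56 gives net 38, which does not reach 49, so (b) does not meet the standard.
  Stage I.1 not carried; the patient fails its burden.
The provider prevails on this issue.
— Issue II —
Stage II.1 (patient, the preponderance of the evidence, weight exceeds 50): (d) 52 > 50 — meets.
  Stage II.1 carried; the burden shifts to the provider.
Stage II.2 (provider, a substantially-more-likely showing, weight is at least 80): (e) net 87−7=80 ≥ 80 — meets; (f) 91 ≥ 80 — meets.
  The provider carries Stage II.2; the patient now bears the burden.
Stage II.3 (patient, the preponderance of the evidence, weight exceeds 50): (g) net 69−9=60 > 50 — meets; (h) 40 ≤ 50 — fails.
  Stage II.3 not carried; the patient fails its burden.
The analysis ends at Stage II.3; the provider prevails on this issue.
— Issue III —
Stage III.1 — burden on patient; standard: a preponderance (weight exceeds 54).
    (i): 71 − 8 = 63 > 54 [met]
  All elements met. The patient retains the burden for Stage III.2.
Stage III.2 — burden on patient; standard: a preponderance (weight exceeds 54).
    (j): 43 ≤ 54 [not met]
  Stage III.2 not carried; the patient fails its burden.
The analysis ends at Stage III.2; the provider prevails on this issue.
Per-issue: Issue I → provider; Issue II → provider; Issue III → provider. The patient must prevail on a majority of issues; overall, the provider prevails.

provider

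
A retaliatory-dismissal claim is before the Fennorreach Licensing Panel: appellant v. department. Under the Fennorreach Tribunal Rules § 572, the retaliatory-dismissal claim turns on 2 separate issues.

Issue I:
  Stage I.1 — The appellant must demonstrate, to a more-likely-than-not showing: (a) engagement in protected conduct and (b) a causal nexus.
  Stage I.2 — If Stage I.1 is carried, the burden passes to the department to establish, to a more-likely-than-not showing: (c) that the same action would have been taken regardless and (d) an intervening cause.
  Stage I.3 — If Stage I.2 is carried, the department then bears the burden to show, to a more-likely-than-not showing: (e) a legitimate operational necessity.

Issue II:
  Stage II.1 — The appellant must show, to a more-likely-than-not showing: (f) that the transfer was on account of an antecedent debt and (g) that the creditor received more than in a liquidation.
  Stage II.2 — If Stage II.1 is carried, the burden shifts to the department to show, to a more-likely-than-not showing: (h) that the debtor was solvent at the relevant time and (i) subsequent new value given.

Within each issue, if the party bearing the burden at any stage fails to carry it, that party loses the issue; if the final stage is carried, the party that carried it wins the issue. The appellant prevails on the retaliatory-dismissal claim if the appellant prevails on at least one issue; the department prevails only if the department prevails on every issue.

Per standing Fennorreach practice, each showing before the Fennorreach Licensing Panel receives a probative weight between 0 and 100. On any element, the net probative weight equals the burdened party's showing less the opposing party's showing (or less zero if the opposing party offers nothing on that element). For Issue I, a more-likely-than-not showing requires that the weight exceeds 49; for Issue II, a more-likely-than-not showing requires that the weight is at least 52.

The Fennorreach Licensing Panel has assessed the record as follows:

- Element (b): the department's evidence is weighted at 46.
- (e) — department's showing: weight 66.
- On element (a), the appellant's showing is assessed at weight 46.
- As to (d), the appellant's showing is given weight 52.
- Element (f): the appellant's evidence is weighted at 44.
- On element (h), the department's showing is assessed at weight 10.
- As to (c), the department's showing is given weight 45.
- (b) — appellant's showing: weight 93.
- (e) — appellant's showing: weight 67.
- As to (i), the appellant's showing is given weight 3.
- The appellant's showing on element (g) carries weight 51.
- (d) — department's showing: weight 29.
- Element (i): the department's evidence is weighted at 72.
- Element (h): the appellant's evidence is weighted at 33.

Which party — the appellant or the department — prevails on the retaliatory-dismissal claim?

department

— Issue I —
At Stage I.1 the appellant must meet a more-likely-than-not showing (weight exceeds 49): on (a) the weight is 46, which does not exceed 49, so (a) does not meet the standard; on (b) the weight is 93 less the opposing 46 gives net 47, ≤ 49, so (b) does not meet the standard.
  Stage I.1 not carried; the appellant fails its burden.
So the department prevails on this issue.
— Issue II —
Stage II.1 — burden on appellant; standard: a more-likely-than-not showing (weight is at least 52).
    (f): 44 < 52 [not met]
    (g): 51 < 52 [not met]
  The appellant does not carry Stage II.1.
So the department prevails on this issue.
Per-issue: Issue I → department; Issue II → department. The appellant must prevail on at least one issue; overall, the department prevails.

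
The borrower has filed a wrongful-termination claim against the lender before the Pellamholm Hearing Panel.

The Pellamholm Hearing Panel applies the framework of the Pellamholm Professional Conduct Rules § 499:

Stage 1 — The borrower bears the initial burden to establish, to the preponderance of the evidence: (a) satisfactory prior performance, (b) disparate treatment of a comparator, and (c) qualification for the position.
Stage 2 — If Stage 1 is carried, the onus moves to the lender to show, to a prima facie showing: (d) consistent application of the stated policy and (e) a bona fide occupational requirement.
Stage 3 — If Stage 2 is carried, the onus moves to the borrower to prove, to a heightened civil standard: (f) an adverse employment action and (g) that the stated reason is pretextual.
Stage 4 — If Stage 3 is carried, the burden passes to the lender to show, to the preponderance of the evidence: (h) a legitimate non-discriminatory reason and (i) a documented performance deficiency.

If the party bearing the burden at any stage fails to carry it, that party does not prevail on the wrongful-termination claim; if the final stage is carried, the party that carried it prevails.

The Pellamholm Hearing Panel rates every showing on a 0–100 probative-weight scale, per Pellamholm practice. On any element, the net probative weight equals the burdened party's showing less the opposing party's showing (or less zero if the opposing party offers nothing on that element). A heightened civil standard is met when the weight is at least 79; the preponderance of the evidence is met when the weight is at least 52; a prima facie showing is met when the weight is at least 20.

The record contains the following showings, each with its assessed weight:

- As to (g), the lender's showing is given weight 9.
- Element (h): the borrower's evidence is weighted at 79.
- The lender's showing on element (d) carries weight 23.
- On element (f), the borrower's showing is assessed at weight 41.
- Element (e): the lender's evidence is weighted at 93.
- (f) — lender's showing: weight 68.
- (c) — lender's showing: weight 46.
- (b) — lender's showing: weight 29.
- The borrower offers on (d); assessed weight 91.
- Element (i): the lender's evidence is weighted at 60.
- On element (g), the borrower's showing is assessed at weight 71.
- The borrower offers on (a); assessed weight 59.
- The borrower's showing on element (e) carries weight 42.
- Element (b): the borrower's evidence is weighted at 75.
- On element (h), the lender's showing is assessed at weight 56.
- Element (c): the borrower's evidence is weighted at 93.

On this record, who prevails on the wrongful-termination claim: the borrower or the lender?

lender

At Stage 1 the borrower must meet the preponderance of the evidence (weight is at least 52): on (a) the weight is 59, which does reach 52, so (a) meets the standard; on (b) the weight is 75 less the opposing 29 gives net 46, which does not reach 52, so (b) does not meet the standard; on (c) the weight is 93 less the opposing 46 gives net 47, < 52, so (c) does not meet the standard.
  Not every element is met, so the borrower fails to carry Stage 1.
So the lender prevails.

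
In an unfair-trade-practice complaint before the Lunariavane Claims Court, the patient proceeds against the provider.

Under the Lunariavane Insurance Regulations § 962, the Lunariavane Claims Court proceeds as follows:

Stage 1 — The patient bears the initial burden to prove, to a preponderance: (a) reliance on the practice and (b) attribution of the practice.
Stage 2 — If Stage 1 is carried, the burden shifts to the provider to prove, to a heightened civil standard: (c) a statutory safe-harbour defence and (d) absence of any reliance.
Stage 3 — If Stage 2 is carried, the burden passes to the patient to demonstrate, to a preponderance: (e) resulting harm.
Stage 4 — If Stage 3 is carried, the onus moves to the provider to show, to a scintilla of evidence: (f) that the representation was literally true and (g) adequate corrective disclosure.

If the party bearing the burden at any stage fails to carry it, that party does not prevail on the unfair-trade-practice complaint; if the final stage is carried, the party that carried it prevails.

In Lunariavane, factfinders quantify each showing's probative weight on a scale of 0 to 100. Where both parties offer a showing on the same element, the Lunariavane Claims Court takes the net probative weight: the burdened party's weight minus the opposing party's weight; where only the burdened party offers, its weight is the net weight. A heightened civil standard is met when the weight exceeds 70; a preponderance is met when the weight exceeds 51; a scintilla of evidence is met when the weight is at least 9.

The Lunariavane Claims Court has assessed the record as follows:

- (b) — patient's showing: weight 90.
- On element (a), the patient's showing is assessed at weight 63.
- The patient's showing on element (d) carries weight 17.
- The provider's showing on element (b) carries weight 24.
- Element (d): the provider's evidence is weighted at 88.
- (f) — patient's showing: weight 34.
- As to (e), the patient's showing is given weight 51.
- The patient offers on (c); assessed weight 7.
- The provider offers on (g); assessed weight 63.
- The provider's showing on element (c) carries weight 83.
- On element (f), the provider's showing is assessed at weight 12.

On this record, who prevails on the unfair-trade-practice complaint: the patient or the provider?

provider

Stage 1 (patient, a preponderance, weight exceeds 51): (a) 63 > 51 — meets; (b) net 90−24=66 > 51 — meets.
  All elements met. The burden passes to the provider.
Stage 2 (provider, a heightened civil standard, weight exceeds 70): (c) net 83−7=76 > 70 — meets; (d) net 88−17=71 > 70 — meets.
  Stage 2 carried; the burden shifts to the patient.
Stage 3 (patient, a preponderance, weight exceeds 51): (e) 51 ≤ 51 — fails.
  Stage 3 not carried; the patient fails its burden.
So the provider prevails.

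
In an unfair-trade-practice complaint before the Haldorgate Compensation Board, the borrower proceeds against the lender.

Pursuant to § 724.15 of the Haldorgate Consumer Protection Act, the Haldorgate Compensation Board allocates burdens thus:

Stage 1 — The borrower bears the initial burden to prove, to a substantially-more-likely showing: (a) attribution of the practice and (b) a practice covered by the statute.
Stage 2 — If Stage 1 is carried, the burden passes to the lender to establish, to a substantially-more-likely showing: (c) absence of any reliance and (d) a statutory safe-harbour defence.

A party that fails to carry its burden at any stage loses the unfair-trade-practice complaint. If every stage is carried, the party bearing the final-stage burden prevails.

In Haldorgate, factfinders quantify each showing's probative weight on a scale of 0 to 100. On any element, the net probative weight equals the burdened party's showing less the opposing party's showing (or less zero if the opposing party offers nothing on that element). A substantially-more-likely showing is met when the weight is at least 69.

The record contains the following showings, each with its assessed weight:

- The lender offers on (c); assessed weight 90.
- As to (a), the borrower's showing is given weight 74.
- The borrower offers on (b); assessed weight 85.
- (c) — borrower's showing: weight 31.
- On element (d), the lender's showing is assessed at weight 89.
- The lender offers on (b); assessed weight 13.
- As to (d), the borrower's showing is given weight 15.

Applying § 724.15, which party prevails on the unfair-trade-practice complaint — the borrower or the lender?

borrower

Stage 1 (borrower, a substantially-more-likely showing, weight is at least 69): (a) 74 ≥ 69 — meets; (b) net 85−13=72 ≥ 69 — meets.
  Stage 1 is satisfied; the onus moves to the lender.
Stage 2 (lender, a substantially-more-likely showing, weight is at least 69): (c) net 90−31=59 < 69 — fails; (d) net 89−15=74 ≥ 69 — meets.
  Not every element is met, so the lender fails to carry Stage 2.
The borrower prevails.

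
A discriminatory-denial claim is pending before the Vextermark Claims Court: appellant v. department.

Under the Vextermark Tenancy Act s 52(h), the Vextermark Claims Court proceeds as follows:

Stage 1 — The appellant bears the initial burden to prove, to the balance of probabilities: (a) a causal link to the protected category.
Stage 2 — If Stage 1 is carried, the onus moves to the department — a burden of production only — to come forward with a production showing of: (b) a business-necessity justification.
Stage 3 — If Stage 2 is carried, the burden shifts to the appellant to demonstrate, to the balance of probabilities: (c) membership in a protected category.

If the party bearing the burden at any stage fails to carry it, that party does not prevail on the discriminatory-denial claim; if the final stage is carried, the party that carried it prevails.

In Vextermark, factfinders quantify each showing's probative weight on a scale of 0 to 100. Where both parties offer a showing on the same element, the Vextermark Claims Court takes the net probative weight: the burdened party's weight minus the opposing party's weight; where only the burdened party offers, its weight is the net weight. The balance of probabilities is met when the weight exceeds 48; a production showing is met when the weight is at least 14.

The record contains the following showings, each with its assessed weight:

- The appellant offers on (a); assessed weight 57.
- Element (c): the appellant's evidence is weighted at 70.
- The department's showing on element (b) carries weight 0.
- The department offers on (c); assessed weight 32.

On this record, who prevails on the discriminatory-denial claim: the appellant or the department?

At Stage 1 the appellant must meet the balance of probabilities (weight exceeds 48): on (a) the weight is 57, which does exceed 48, so (a) meets the standard.
  The appellant carries Stage 1; the department now bears the burden.
At Stage 2 the department must meet a production showing (weight is at least 14): on (b) the weight is 0, < 14, so (b) does not meet the standard.
  Stage 2 not carried; the department fails its burden.
The appellant prevails.

appellant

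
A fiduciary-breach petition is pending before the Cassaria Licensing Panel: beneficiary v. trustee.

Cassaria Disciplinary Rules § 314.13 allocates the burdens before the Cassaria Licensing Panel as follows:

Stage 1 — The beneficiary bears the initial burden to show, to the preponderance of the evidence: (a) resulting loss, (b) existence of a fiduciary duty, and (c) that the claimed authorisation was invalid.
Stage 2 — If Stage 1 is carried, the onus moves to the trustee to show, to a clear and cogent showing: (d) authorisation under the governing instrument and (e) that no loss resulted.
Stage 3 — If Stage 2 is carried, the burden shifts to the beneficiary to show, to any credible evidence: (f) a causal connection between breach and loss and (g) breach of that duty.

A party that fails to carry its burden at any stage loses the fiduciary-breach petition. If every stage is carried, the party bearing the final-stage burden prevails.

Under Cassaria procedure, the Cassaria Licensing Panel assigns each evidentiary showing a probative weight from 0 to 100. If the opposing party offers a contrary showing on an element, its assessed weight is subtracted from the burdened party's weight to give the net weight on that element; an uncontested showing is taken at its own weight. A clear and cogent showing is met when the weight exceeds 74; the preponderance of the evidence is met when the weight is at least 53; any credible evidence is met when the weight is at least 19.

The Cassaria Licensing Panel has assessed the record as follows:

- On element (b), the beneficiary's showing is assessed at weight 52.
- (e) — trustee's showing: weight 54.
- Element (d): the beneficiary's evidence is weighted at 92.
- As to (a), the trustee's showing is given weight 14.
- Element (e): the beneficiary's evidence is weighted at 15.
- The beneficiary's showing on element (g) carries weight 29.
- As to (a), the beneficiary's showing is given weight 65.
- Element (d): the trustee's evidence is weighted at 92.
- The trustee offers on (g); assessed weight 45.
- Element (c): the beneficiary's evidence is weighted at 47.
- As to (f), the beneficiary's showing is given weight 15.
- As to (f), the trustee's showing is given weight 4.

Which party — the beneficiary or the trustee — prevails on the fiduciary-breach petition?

trustee

Stage 1 — burden on beneficiary; standard: the preponderance of the evidence (weight is at least 53).
    (a): 65 − 14 = 51 < 53 [not met]
    (b): 52 < 53 [not met]
    (c): 47 < 53 [not met]
  Stage 1 not carried; the beneficiary fails its burden.
The trustee prevails.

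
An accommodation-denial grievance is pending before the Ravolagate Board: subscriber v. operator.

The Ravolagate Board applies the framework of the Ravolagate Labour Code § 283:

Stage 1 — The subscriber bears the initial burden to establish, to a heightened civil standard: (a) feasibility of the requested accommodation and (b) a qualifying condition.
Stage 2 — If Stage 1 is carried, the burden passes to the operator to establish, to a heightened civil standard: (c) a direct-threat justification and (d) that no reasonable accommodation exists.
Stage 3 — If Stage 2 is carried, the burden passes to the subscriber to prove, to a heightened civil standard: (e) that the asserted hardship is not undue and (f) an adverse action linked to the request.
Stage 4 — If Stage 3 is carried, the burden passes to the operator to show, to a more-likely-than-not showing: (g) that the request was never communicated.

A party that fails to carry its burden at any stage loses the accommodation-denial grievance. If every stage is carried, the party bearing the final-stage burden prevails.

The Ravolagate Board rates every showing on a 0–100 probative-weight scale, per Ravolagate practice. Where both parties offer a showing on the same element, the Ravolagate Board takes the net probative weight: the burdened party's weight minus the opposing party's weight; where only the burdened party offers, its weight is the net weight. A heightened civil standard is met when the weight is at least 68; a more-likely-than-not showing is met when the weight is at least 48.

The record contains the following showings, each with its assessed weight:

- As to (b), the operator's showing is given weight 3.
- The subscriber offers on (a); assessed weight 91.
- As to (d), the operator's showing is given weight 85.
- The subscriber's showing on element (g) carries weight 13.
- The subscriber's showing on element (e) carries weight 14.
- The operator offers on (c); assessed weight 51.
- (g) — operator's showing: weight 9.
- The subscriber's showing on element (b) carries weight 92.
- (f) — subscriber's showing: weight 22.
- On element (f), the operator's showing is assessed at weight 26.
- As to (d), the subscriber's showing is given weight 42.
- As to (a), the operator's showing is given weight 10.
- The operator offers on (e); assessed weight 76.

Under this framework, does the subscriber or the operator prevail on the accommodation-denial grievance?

subscriber

At Stage 1 the subscriber must meet a heightened civil standard (weight is at least 68): on (a) the weight is 91 less the opposing 10 gives net 81, ≥ 68, so (a) meets the standard; on (b) the weight is 92 less the opposing 3 gives net 89, ≥ 68, so (b) meets the standard.
  The subscriber carries Stage 1; the operator now bears the burden.
At Stage 2 the operator must meet a heightened civil standard (weight is at least 68): on (c) the weight is 51, < 68, so (c) does not meet the standard; on (d) the weight is 85 less the opposing 42 gives net 43, which does not reach 68, so (d) does not meet the standard.
  The operator does not carry Stage 2.
The analysis ends at Stage 2; the subscriber prevails.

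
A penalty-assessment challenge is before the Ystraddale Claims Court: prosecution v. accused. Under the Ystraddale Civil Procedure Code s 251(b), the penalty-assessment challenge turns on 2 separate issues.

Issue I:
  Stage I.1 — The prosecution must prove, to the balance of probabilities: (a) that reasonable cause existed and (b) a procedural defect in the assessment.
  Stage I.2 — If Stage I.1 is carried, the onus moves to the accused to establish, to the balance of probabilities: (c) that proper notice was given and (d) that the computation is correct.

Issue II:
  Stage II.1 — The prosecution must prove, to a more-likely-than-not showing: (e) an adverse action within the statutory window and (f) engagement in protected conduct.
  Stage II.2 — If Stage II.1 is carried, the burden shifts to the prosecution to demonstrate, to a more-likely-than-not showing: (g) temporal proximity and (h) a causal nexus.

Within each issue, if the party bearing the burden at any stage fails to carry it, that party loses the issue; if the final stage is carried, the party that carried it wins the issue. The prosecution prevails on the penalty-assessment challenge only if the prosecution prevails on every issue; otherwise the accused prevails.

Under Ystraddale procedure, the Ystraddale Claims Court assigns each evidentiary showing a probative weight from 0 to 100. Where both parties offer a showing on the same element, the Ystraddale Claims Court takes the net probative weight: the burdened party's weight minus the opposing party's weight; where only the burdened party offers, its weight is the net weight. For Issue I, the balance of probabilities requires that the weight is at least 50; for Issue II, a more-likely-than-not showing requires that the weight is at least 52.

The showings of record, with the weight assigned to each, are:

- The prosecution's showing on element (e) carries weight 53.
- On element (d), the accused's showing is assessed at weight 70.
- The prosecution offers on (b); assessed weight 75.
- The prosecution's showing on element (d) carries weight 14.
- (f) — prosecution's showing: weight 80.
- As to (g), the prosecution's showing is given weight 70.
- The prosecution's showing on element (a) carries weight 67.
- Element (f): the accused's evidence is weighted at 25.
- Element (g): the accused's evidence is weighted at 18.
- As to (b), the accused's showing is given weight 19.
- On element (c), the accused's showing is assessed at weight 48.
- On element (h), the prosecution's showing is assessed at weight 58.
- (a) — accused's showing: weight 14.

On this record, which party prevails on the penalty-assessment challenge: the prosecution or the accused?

prosecution

— Issue I —
At Stage I.1 the prosecution must meet the balance of probabilities (weight is at least 50): on (a) the weight is 67 less the opposing 14 gives net 53, which does reach 50, so (a) meets the standard; on (b) the weight is 75 less the opposing 19 gives net 56, which does reach 50, so (b) meets the standard.
  Stage I.1 is satisfied; the onus moves to the accused.
At Stage I.2 the accused must meet the balance of probabilities (weight is at least 50): on (c) the weight is 48, which does not reach 50, so (c) does not meet the standard; on (d) the weight is 70 less the opposing 14 gives net 56, which does reach 50, so (d) meets the standard.
  The accused does not carry Stage I.2.
The analysis ends at Stage I.2; the prosecution prevails on this issue.
— Issue II —
Stage II.1 — burden on prosecution; standard: a more-likely-than-not showing (weight is at least 52).
    (e): 53 ≥ 52 [met]
    (f): 80 − 25 = 55 ≥ 52 [met]
  All elements met. The prosecution retains the burden for Stage II.2.
Stage II.2 — burden on prosecution; standard: a more-likely-than-not showing (weight is at least 52).
    (g): 70 − 18 = 52 ≥ 52 [met]
    (h): 58 ≥ 52 [met]
  Stage II.2 carried; the final stage is satisfied.
Every stage carried; the prosecution prevails on this issue.
Per-issue: Issue I → prosecution; Issue II → prosecution. The prosecution must prevail on every issue; overall, the prosecution prevails.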